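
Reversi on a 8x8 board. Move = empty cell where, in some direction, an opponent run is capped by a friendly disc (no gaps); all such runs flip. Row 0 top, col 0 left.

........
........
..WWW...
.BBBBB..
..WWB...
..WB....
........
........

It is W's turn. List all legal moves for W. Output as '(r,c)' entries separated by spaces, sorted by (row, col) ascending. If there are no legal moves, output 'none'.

Answer: (2,0) (2,1) (2,5) (4,0) (4,1) (4,5) (4,6) (5,4) (5,5) (6,3) (6,4)

Derivation:
(2,0): flips 1 -> legal
(2,1): flips 1 -> legal
(2,5): flips 1 -> legal
(2,6): no bracket -> illegal
(3,0): no bracket -> illegal
(3,6): no bracket -> illegal
(4,0): flips 1 -> legal
(4,1): flips 1 -> legal
(4,5): flips 2 -> legal
(4,6): flips 1 -> legal
(5,4): flips 3 -> legal
(5,5): flips 2 -> legal
(6,2): no bracket -> illegal
(6,3): flips 1 -> legal
(6,4): flips 1 -> legal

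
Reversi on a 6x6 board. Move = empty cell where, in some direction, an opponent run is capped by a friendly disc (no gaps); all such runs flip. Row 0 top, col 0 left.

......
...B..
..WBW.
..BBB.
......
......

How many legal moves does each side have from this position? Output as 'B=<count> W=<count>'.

Answer: B=8 W=4

Derivation:
-- B to move --
(1,1): flips 1 -> legal
(1,2): flips 1 -> legal
(1,4): flips 1 -> legal
(1,5): flips 1 -> legal
(2,1): flips 1 -> legal
(2,5): flips 1 -> legal
(3,1): flips 1 -> legal
(3,5): flips 1 -> legal
B mobility = 8
-- W to move --
(0,2): flips 1 -> legal
(0,3): no bracket -> illegal
(0,4): flips 1 -> legal
(1,2): no bracket -> illegal
(1,4): no bracket -> illegal
(2,1): no bracket -> illegal
(2,5): no bracket -> illegal
(3,1): no bracket -> illegal
(3,5): no bracket -> illegal
(4,1): no bracket -> illegal
(4,2): flips 2 -> legal
(4,3): no bracket -> illegal
(4,4): flips 2 -> legal
(4,5): no bracket -> illegal
W mobility = 4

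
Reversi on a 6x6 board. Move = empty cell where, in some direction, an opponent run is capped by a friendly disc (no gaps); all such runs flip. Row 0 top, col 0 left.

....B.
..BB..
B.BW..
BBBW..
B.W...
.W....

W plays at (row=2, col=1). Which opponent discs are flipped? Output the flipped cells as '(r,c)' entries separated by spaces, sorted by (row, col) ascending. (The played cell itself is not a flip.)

Dir NW: first cell '.' (not opp) -> no flip
Dir N: first cell '.' (not opp) -> no flip
Dir NE: opp run (1,2), next='.' -> no flip
Dir W: opp run (2,0), next=edge -> no flip
Dir E: opp run (2,2) capped by W -> flip
Dir SW: opp run (3,0), next=edge -> no flip
Dir S: opp run (3,1), next='.' -> no flip
Dir SE: opp run (3,2), next='.' -> no flip

Answer: (2,2)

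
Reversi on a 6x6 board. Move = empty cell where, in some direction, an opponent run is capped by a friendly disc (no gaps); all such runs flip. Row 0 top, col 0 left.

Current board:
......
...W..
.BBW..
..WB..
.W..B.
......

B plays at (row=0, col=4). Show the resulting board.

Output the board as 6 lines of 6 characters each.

Place B at (0,4); scan 8 dirs for brackets.
Dir NW: edge -> no flip
Dir N: edge -> no flip
Dir NE: edge -> no flip
Dir W: first cell '.' (not opp) -> no flip
Dir E: first cell '.' (not opp) -> no flip
Dir SW: opp run (1,3) capped by B -> flip
Dir S: first cell '.' (not opp) -> no flip
Dir SE: first cell '.' (not opp) -> no flip
All flips: (1,3)

Answer: ....B.
...B..
.BBW..
..WB..
.W..B.
......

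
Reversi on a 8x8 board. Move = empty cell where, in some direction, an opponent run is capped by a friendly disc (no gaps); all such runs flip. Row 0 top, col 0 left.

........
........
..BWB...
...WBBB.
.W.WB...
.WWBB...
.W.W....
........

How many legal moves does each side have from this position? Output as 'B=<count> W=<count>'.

Answer: B=8 W=8

Derivation:
-- B to move --
(1,2): flips 1 -> legal
(1,3): flips 3 -> legal
(1,4): no bracket -> illegal
(3,0): no bracket -> illegal
(3,1): no bracket -> illegal
(3,2): flips 2 -> legal
(4,0): no bracket -> illegal
(4,2): flips 2 -> legal
(5,0): flips 2 -> legal
(6,0): no bracket -> illegal
(6,2): no bracket -> illegal
(6,4): no bracket -> illegal
(7,0): flips 3 -> legal
(7,1): no bracket -> illegal
(7,2): flips 1 -> legal
(7,3): flips 1 -> legal
(7,4): no bracket -> illegal
B mobility = 8
-- W to move --
(1,1): flips 1 -> legal
(1,2): no bracket -> illegal
(1,3): no bracket -> illegal
(1,4): no bracket -> illegal
(1,5): flips 1 -> legal
(2,1): flips 1 -> legal
(2,5): flips 2 -> legal
(2,6): no bracket -> illegal
(2,7): no bracket -> illegal
(3,1): no bracket -> illegal
(3,2): no bracket -> illegal
(3,7): flips 3 -> legal
(4,2): no bracket -> illegal
(4,5): flips 3 -> legal
(4,6): no bracket -> illegal
(4,7): no bracket -> illegal
(5,5): flips 3 -> legal
(6,2): no bracket -> illegal
(6,4): no bracket -> illegal
(6,5): flips 1 -> legal
W mobility = 8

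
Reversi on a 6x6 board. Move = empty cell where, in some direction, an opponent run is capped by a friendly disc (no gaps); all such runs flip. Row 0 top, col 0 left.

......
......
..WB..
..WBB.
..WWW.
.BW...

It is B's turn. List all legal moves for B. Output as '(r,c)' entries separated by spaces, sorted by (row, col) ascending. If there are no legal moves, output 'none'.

Answer: (1,1) (2,1) (3,1) (4,1) (5,3) (5,4) (5,5)

Derivation:
(1,1): flips 1 -> legal
(1,2): no bracket -> illegal
(1,3): no bracket -> illegal
(2,1): flips 1 -> legal
(3,1): flips 1 -> legal
(3,5): no bracket -> illegal
(4,1): flips 1 -> legal
(4,5): no bracket -> illegal
(5,3): flips 2 -> legal
(5,4): flips 1 -> legal
(5,5): flips 1 -> legal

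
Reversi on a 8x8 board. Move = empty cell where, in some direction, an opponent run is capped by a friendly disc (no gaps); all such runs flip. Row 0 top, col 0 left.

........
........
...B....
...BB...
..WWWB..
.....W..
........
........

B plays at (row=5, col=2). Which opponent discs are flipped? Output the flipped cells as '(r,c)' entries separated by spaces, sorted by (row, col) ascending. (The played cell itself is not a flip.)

Answer: (4,3)

Derivation:
Dir NW: first cell '.' (not opp) -> no flip
Dir N: opp run (4,2), next='.' -> no flip
Dir NE: opp run (4,3) capped by B -> flip
Dir W: first cell '.' (not opp) -> no flip
Dir E: first cell '.' (not opp) -> no flip
Dir SW: first cell '.' (not opp) -> no flip
Dir S: first cell '.' (not opp) -> no flip
Dir SE: first cell '.' (not opp) -> no flip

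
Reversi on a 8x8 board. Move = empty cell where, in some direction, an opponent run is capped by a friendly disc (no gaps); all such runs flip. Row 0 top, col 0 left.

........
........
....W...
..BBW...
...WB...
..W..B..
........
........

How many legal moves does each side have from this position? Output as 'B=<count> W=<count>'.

Answer: B=6 W=6

Derivation:
-- B to move --
(1,3): no bracket -> illegal
(1,4): flips 2 -> legal
(1,5): flips 1 -> legal
(2,3): no bracket -> illegal
(2,5): no bracket -> illegal
(3,5): flips 1 -> legal
(4,1): no bracket -> illegal
(4,2): flips 1 -> legal
(4,5): no bracket -> illegal
(5,1): no bracket -> illegal
(5,3): flips 1 -> legal
(5,4): flips 1 -> legal
(6,1): no bracket -> illegal
(6,2): no bracket -> illegal
(6,3): no bracket -> illegal
B mobility = 6
-- W to move --
(2,1): flips 1 -> legal
(2,2): no bracket -> illegal
(2,3): flips 1 -> legal
(3,1): flips 2 -> legal
(3,5): no bracket -> illegal
(4,1): no bracket -> illegal
(4,2): flips 1 -> legal
(4,5): flips 1 -> legal
(4,6): no bracket -> illegal
(5,3): no bracket -> illegal
(5,4): flips 1 -> legal
(5,6): no bracket -> illegal
(6,4): no bracket -> illegal
(6,5): no bracket -> illegal
(6,6): no bracket -> illegal
W mobility = 6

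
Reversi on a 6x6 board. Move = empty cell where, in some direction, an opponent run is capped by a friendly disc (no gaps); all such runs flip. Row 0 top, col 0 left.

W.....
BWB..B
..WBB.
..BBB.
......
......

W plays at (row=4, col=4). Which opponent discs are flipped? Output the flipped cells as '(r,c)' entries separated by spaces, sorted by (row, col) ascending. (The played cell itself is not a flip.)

Dir NW: opp run (3,3) capped by W -> flip
Dir N: opp run (3,4) (2,4), next='.' -> no flip
Dir NE: first cell '.' (not opp) -> no flip
Dir W: first cell '.' (not opp) -> no flip
Dir E: first cell '.' (not opp) -> no flip
Dir SW: first cell '.' (not opp) -> no flip
Dir S: first cell '.' (not opp) -> no flip
Dir SE: first cell '.' (not opp) -> no flip

Answer: (3,3)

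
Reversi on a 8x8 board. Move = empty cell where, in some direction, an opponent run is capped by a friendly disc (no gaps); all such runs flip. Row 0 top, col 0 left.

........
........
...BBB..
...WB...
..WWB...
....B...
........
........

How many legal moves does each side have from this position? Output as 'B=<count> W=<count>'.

-- B to move --
(2,2): flips 1 -> legal
(3,1): no bracket -> illegal
(3,2): flips 2 -> legal
(4,1): flips 2 -> legal
(5,1): flips 2 -> legal
(5,2): flips 1 -> legal
(5,3): flips 2 -> legal
B mobility = 6
-- W to move --
(1,2): no bracket -> illegal
(1,3): flips 1 -> legal
(1,4): no bracket -> illegal
(1,5): flips 1 -> legal
(1,6): flips 2 -> legal
(2,2): no bracket -> illegal
(2,6): no bracket -> illegal
(3,2): no bracket -> illegal
(3,5): flips 1 -> legal
(3,6): no bracket -> illegal
(4,5): flips 1 -> legal
(5,3): no bracket -> illegal
(5,5): flips 1 -> legal
(6,3): no bracket -> illegal
(6,4): no bracket -> illegal
(6,5): flips 1 -> legal
W mobility = 7

Answer: B=6 W=7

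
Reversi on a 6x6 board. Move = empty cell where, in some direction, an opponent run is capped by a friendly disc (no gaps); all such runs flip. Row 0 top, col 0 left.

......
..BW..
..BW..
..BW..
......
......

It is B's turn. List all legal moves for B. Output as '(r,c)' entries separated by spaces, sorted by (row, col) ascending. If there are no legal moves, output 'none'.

Answer: (0,4) (1,4) (2,4) (3,4) (4,4)

Derivation:
(0,2): no bracket -> illegal
(0,3): no bracket -> illegal
(0,4): flips 1 -> legal
(1,4): flips 2 -> legal
(2,4): flips 1 -> legal
(3,4): flips 2 -> legal
(4,2): no bracket -> illegal
(4,3): no bracket -> illegal
(4,4): flips 1 -> legal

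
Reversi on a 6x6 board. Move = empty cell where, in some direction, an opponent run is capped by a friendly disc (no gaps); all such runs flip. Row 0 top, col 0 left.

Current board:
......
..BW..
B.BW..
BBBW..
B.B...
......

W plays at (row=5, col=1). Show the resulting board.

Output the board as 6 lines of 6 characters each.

Answer: ......
..BW..
B.BW..
BBBW..
B.W...
.W....

Derivation:
Place W at (5,1); scan 8 dirs for brackets.
Dir NW: opp run (4,0), next=edge -> no flip
Dir N: first cell '.' (not opp) -> no flip
Dir NE: opp run (4,2) capped by W -> flip
Dir W: first cell '.' (not opp) -> no flip
Dir E: first cell '.' (not opp) -> no flip
Dir SW: edge -> no flip
Dir S: edge -> no flip
Dir SE: edge -> no flip
All flips: (4,2)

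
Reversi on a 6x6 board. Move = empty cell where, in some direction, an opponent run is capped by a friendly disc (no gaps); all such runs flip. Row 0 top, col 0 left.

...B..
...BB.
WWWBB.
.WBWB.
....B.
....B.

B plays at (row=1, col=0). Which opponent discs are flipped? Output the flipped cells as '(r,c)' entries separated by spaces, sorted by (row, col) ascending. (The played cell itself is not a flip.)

Answer: (2,1)

Derivation:
Dir NW: edge -> no flip
Dir N: first cell '.' (not opp) -> no flip
Dir NE: first cell '.' (not opp) -> no flip
Dir W: edge -> no flip
Dir E: first cell '.' (not opp) -> no flip
Dir SW: edge -> no flip
Dir S: opp run (2,0), next='.' -> no flip
Dir SE: opp run (2,1) capped by B -> flip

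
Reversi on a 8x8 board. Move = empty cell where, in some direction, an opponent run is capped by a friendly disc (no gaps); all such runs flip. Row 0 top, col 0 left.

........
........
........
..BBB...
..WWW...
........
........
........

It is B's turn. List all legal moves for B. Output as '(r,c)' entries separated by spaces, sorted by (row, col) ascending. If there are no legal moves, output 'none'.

Answer: (5,1) (5,2) (5,3) (5,4) (5,5)

Derivation:
(3,1): no bracket -> illegal
(3,5): no bracket -> illegal
(4,1): no bracket -> illegal
(4,5): no bracket -> illegal
(5,1): flips 1 -> legal
(5,2): flips 2 -> legal
(5,3): flips 1 -> legal
(5,4): flips 2 -> legal
(5,5): flips 1 -> legal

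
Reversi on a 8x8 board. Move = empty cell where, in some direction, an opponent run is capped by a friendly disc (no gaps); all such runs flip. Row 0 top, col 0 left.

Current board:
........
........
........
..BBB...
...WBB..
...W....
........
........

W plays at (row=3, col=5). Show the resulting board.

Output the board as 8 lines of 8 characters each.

Place W at (3,5); scan 8 dirs for brackets.
Dir NW: first cell '.' (not opp) -> no flip
Dir N: first cell '.' (not opp) -> no flip
Dir NE: first cell '.' (not opp) -> no flip
Dir W: opp run (3,4) (3,3) (3,2), next='.' -> no flip
Dir E: first cell '.' (not opp) -> no flip
Dir SW: opp run (4,4) capped by W -> flip
Dir S: opp run (4,5), next='.' -> no flip
Dir SE: first cell '.' (not opp) -> no flip
All flips: (4,4)

Answer: ........
........
........
..BBBW..
...WWB..
...W....
........
........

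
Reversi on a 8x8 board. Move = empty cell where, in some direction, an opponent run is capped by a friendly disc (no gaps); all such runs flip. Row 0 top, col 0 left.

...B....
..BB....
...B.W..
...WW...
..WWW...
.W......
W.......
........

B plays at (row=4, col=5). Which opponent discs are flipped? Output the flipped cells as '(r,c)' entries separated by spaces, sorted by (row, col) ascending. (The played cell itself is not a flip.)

Dir NW: opp run (3,4) capped by B -> flip
Dir N: first cell '.' (not opp) -> no flip
Dir NE: first cell '.' (not opp) -> no flip
Dir W: opp run (4,4) (4,3) (4,2), next='.' -> no flip
Dir E: first cell '.' (not opp) -> no flip
Dir SW: first cell '.' (not opp) -> no flip
Dir S: first cell '.' (not opp) -> no flip
Dir SE: first cell '.' (not opp) -> no flip

Answer: (3,4)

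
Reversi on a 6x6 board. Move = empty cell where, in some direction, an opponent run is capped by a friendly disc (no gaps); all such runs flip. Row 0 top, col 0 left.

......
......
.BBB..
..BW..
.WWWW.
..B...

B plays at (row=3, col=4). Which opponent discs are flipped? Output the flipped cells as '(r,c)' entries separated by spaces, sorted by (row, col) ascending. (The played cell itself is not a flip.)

Answer: (3,3) (4,3)

Derivation:
Dir NW: first cell 'B' (not opp) -> no flip
Dir N: first cell '.' (not opp) -> no flip
Dir NE: first cell '.' (not opp) -> no flip
Dir W: opp run (3,3) capped by B -> flip
Dir E: first cell '.' (not opp) -> no flip
Dir SW: opp run (4,3) capped by B -> flip
Dir S: opp run (4,4), next='.' -> no flip
Dir SE: first cell '.' (not opp) -> no flip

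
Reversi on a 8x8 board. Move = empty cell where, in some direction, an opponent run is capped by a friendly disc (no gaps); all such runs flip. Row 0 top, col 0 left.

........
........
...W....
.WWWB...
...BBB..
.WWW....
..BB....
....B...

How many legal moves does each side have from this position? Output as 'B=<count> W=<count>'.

Answer: B=9 W=8

Derivation:
-- B to move --
(1,2): flips 1 -> legal
(1,3): flips 2 -> legal
(1,4): no bracket -> illegal
(2,0): no bracket -> illegal
(2,1): flips 1 -> legal
(2,2): flips 1 -> legal
(2,4): no bracket -> illegal
(3,0): flips 3 -> legal
(4,0): flips 1 -> legal
(4,1): flips 1 -> legal
(4,2): flips 1 -> legal
(5,0): no bracket -> illegal
(5,4): no bracket -> illegal
(6,0): no bracket -> illegal
(6,1): flips 1 -> legal
(6,4): no bracket -> illegal
B mobility = 9
-- W to move --
(2,4): no bracket -> illegal
(2,5): flips 2 -> legal
(3,5): flips 2 -> legal
(3,6): no bracket -> illegal
(4,2): no bracket -> illegal
(4,6): no bracket -> illegal
(5,4): flips 1 -> legal
(5,5): flips 1 -> legal
(5,6): flips 2 -> legal
(6,1): no bracket -> illegal
(6,4): no bracket -> illegal
(6,5): no bracket -> illegal
(7,1): flips 1 -> legal
(7,2): flips 1 -> legal
(7,3): flips 2 -> legal
(7,5): no bracket -> illegal
W mobility = 8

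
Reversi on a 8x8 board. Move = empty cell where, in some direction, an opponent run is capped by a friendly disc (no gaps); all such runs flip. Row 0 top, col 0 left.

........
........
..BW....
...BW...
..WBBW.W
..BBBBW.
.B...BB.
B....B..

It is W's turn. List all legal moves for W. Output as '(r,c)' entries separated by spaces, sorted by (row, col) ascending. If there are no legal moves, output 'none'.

(1,1): no bracket -> illegal
(1,2): no bracket -> illegal
(1,3): no bracket -> illegal
(2,1): flips 1 -> legal
(2,4): flips 1 -> legal
(3,1): no bracket -> illegal
(3,2): flips 1 -> legal
(3,5): no bracket -> illegal
(4,1): no bracket -> illegal
(4,6): no bracket -> illegal
(5,0): no bracket -> illegal
(5,1): flips 4 -> legal
(5,7): no bracket -> illegal
(6,0): no bracket -> illegal
(6,2): flips 1 -> legal
(6,3): flips 4 -> legal
(6,4): flips 3 -> legal
(6,7): no bracket -> illegal
(7,1): no bracket -> illegal
(7,2): no bracket -> illegal
(7,4): flips 1 -> legal
(7,6): flips 1 -> legal
(7,7): no bracket -> illegal

Answer: (2,1) (2,4) (3,2) (5,1) (6,2) (6,3) (6,4) (7,4) (7,6)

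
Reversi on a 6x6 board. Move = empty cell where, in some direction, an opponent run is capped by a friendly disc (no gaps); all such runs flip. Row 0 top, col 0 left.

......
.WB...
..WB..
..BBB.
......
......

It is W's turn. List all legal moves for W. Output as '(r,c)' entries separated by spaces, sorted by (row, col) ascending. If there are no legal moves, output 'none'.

(0,1): no bracket -> illegal
(0,2): flips 1 -> legal
(0,3): no bracket -> illegal
(1,3): flips 1 -> legal
(1,4): no bracket -> illegal
(2,1): no bracket -> illegal
(2,4): flips 1 -> legal
(2,5): no bracket -> illegal
(3,1): no bracket -> illegal
(3,5): no bracket -> illegal
(4,1): no bracket -> illegal
(4,2): flips 1 -> legal
(4,3): no bracket -> illegal
(4,4): flips 1 -> legal
(4,5): no bracket -> illegal

Answer: (0,2) (1,3) (2,4) (4,2) (4,4)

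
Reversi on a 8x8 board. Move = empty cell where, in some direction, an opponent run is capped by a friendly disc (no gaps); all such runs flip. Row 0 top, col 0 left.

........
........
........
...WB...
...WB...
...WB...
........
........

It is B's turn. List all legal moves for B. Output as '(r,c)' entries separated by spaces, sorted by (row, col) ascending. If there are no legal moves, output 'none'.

Answer: (2,2) (3,2) (4,2) (5,2) (6,2)

Derivation:
(2,2): flips 1 -> legal
(2,3): no bracket -> illegal
(2,4): no bracket -> illegal
(3,2): flips 2 -> legal
(4,2): flips 1 -> legal
(5,2): flips 2 -> legal
(6,2): flips 1 -> legal
(6,3): no bracket -> illegal
(6,4): no bracket -> illegal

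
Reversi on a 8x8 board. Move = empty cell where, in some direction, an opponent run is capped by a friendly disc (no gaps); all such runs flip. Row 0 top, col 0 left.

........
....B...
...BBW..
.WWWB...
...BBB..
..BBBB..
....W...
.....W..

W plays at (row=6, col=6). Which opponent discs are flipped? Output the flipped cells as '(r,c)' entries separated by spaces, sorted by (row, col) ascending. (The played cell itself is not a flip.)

Answer: (4,4) (5,5)

Derivation:
Dir NW: opp run (5,5) (4,4) capped by W -> flip
Dir N: first cell '.' (not opp) -> no flip
Dir NE: first cell '.' (not opp) -> no flip
Dir W: first cell '.' (not opp) -> no flip
Dir E: first cell '.' (not opp) -> no flip
Dir SW: first cell 'W' (not opp) -> no flip
Dir S: first cell '.' (not opp) -> no flip
Dir SE: first cell '.' (not opp) -> no flip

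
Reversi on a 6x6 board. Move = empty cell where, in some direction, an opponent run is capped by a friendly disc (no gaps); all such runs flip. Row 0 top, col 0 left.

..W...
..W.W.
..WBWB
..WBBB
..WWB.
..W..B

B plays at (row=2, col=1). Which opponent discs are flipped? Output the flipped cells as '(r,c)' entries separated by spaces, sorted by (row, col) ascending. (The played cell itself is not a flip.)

Answer: (2,2)

Derivation:
Dir NW: first cell '.' (not opp) -> no flip
Dir N: first cell '.' (not opp) -> no flip
Dir NE: opp run (1,2), next='.' -> no flip
Dir W: first cell '.' (not opp) -> no flip
Dir E: opp run (2,2) capped by B -> flip
Dir SW: first cell '.' (not opp) -> no flip
Dir S: first cell '.' (not opp) -> no flip
Dir SE: opp run (3,2) (4,3), next='.' -> no flip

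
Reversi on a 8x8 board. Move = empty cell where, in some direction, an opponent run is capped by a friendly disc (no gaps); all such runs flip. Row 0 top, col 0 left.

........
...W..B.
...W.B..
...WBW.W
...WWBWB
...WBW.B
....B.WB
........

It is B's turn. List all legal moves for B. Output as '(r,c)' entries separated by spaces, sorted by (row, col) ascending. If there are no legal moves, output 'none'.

(0,2): no bracket -> illegal
(0,3): no bracket -> illegal
(0,4): no bracket -> illegal
(1,2): flips 1 -> legal
(1,4): no bracket -> illegal
(2,2): no bracket -> illegal
(2,4): flips 2 -> legal
(2,6): no bracket -> illegal
(2,7): flips 1 -> legal
(3,2): flips 2 -> legal
(3,6): flips 1 -> legal
(4,2): flips 3 -> legal
(5,2): flips 2 -> legal
(5,6): flips 1 -> legal
(6,2): no bracket -> illegal
(6,3): no bracket -> illegal
(6,5): flips 2 -> legal
(7,5): flips 1 -> legal
(7,6): no bracket -> illegal
(7,7): no bracket -> illegal

Answer: (1,2) (2,4) (2,7) (3,2) (3,6) (4,2) (5,2) (5,6) (6,5) (7,5)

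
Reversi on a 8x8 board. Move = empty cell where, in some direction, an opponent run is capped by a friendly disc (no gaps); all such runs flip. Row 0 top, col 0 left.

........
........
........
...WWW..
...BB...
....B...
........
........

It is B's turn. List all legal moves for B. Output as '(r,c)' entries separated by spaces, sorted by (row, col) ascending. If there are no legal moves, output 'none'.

(2,2): flips 1 -> legal
(2,3): flips 1 -> legal
(2,4): flips 1 -> legal
(2,5): flips 1 -> legal
(2,6): flips 1 -> legal
(3,2): no bracket -> illegal
(3,6): no bracket -> illegal
(4,2): no bracket -> illegal
(4,5): no bracket -> illegal
(4,6): no bracket -> illegal

Answer: (2,2) (2,3) (2,4) (2,5) (2,6)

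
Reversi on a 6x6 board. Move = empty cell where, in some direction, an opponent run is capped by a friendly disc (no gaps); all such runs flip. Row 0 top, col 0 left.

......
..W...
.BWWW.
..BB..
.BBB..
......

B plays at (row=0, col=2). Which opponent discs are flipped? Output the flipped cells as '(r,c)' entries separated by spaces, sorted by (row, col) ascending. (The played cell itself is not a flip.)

Dir NW: edge -> no flip
Dir N: edge -> no flip
Dir NE: edge -> no flip
Dir W: first cell '.' (not opp) -> no flip
Dir E: first cell '.' (not opp) -> no flip
Dir SW: first cell '.' (not opp) -> no flip
Dir S: opp run (1,2) (2,2) capped by B -> flip
Dir SE: first cell '.' (not opp) -> no flip

Answer: (1,2) (2,2)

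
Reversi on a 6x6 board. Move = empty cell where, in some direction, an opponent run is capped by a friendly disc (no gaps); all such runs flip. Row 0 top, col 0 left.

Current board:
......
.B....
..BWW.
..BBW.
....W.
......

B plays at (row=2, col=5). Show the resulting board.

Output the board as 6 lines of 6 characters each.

Place B at (2,5); scan 8 dirs for brackets.
Dir NW: first cell '.' (not opp) -> no flip
Dir N: first cell '.' (not opp) -> no flip
Dir NE: edge -> no flip
Dir W: opp run (2,4) (2,3) capped by B -> flip
Dir E: edge -> no flip
Dir SW: opp run (3,4), next='.' -> no flip
Dir S: first cell '.' (not opp) -> no flip
Dir SE: edge -> no flip
All flips: (2,3) (2,4)

Answer: ......
.B....
..BBBB
..BBW.
....W.
......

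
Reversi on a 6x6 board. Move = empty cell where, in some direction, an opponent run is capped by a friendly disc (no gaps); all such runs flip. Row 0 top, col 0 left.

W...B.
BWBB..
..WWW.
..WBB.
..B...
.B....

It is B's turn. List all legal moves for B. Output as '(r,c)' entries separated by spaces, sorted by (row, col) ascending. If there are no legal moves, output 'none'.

(0,1): no bracket -> illegal
(0,2): no bracket -> illegal
(1,4): flips 1 -> legal
(1,5): flips 1 -> legal
(2,0): no bracket -> illegal
(2,1): no bracket -> illegal
(2,5): no bracket -> illegal
(3,1): flips 2 -> legal
(3,5): flips 1 -> legal
(4,1): no bracket -> illegal
(4,3): no bracket -> illegal

Answer: (1,4) (1,5) (3,1) (3,5)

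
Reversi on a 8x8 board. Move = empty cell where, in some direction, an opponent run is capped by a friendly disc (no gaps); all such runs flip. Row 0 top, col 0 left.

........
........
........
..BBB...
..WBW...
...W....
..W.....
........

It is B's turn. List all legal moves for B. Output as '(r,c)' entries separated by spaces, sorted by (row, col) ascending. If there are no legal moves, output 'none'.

Answer: (4,1) (4,5) (5,1) (5,2) (5,4) (5,5) (6,3)

Derivation:
(3,1): no bracket -> illegal
(3,5): no bracket -> illegal
(4,1): flips 1 -> legal
(4,5): flips 1 -> legal
(5,1): flips 1 -> legal
(5,2): flips 1 -> legal
(5,4): flips 1 -> legal
(5,5): flips 1 -> legal
(6,1): no bracket -> illegal
(6,3): flips 1 -> legal
(6,4): no bracket -> illegal
(7,1): no bracket -> illegal
(7,2): no bracket -> illegal
(7,3): no bracket -> illegal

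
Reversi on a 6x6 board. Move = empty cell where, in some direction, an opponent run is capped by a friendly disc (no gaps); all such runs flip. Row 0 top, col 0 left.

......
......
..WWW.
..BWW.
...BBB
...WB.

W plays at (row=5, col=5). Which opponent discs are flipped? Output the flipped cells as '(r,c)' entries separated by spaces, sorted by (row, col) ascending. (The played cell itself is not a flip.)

Answer: (4,4) (5,4)

Derivation:
Dir NW: opp run (4,4) capped by W -> flip
Dir N: opp run (4,5), next='.' -> no flip
Dir NE: edge -> no flip
Dir W: opp run (5,4) capped by W -> flip
Dir E: edge -> no flip
Dir SW: edge -> no flip
Dir S: edge -> no flip
Dir SE: edge -> no flip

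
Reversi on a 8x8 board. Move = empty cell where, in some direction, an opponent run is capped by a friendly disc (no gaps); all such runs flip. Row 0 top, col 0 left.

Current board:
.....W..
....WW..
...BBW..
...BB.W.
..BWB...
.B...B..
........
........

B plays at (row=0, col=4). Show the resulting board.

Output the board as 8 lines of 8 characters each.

Answer: ....BW..
....BW..
...BBW..
...BB.W.
..BWB...
.B...B..
........
........

Derivation:
Place B at (0,4); scan 8 dirs for brackets.
Dir NW: edge -> no flip
Dir N: edge -> no flip
Dir NE: edge -> no flip
Dir W: first cell '.' (not opp) -> no flip
Dir E: opp run (0,5), next='.' -> no flip
Dir SW: first cell '.' (not opp) -> no flip
Dir S: opp run (1,4) capped by B -> flip
Dir SE: opp run (1,5), next='.' -> no flip
All flips: (1,4)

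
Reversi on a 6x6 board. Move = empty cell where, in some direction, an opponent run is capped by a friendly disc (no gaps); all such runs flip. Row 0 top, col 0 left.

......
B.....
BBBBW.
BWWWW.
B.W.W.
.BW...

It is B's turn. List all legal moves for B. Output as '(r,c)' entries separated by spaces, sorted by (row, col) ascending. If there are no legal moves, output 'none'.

Answer: (1,5) (2,5) (3,5) (4,1) (4,3) (4,5) (5,3) (5,5)

Derivation:
(1,3): no bracket -> illegal
(1,4): no bracket -> illegal
(1,5): flips 3 -> legal
(2,5): flips 1 -> legal
(3,5): flips 4 -> legal
(4,1): flips 2 -> legal
(4,3): flips 2 -> legal
(4,5): flips 1 -> legal
(5,3): flips 3 -> legal
(5,4): no bracket -> illegal
(5,5): flips 2 -> legal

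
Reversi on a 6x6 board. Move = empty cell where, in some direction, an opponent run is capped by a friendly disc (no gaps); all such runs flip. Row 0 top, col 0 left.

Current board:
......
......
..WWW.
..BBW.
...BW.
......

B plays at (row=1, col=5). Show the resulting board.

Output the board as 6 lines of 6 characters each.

Place B at (1,5); scan 8 dirs for brackets.
Dir NW: first cell '.' (not opp) -> no flip
Dir N: first cell '.' (not opp) -> no flip
Dir NE: edge -> no flip
Dir W: first cell '.' (not opp) -> no flip
Dir E: edge -> no flip
Dir SW: opp run (2,4) capped by B -> flip
Dir S: first cell '.' (not opp) -> no flip
Dir SE: edge -> no flip
All flips: (2,4)

Answer: ......
.....B
..WWB.
..BBW.
...BW.
......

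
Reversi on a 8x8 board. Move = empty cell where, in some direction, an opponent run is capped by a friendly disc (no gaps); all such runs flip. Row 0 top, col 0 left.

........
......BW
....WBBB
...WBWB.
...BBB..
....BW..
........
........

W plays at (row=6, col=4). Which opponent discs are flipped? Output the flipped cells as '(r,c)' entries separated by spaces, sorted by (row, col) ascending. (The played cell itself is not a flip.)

Dir NW: first cell '.' (not opp) -> no flip
Dir N: opp run (5,4) (4,4) (3,4) capped by W -> flip
Dir NE: first cell 'W' (not opp) -> no flip
Dir W: first cell '.' (not opp) -> no flip
Dir E: first cell '.' (not opp) -> no flip
Dir SW: first cell '.' (not opp) -> no flip
Dir S: first cell '.' (not opp) -> no flip
Dir SE: first cell '.' (not opp) -> no flip

Answer: (3,4) (4,4) (5,4)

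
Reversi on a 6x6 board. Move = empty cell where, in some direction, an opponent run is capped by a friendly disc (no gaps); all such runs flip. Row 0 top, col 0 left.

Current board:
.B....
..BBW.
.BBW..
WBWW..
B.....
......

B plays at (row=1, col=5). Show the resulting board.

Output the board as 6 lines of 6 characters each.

Answer: .B....
..BBBB
.BBW..
WBWW..
B.....
......

Derivation:
Place B at (1,5); scan 8 dirs for brackets.
Dir NW: first cell '.' (not opp) -> no flip
Dir N: first cell '.' (not opp) -> no flip
Dir NE: edge -> no flip
Dir W: opp run (1,4) capped by B -> flip
Dir E: edge -> no flip
Dir SW: first cell '.' (not opp) -> no flip
Dir S: first cell '.' (not opp) -> no flip
Dir SE: edge -> no flip
All flips: (1,4)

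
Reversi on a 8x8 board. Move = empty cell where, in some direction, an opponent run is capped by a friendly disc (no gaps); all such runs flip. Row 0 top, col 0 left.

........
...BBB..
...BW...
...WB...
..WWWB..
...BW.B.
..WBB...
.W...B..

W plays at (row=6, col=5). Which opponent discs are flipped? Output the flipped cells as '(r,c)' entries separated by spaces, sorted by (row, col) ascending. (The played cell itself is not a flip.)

Dir NW: first cell 'W' (not opp) -> no flip
Dir N: first cell '.' (not opp) -> no flip
Dir NE: opp run (5,6), next='.' -> no flip
Dir W: opp run (6,4) (6,3) capped by W -> flip
Dir E: first cell '.' (not opp) -> no flip
Dir SW: first cell '.' (not opp) -> no flip
Dir S: opp run (7,5), next=edge -> no flip
Dir SE: first cell '.' (not opp) -> no flip

Answer: (6,3) (6,4)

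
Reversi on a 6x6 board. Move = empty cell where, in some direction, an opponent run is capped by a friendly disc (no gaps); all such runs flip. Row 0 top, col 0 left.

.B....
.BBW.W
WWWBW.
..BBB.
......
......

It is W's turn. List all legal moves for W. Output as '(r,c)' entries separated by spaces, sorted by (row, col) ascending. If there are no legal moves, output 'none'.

Answer: (0,0) (0,2) (0,3) (1,0) (4,2) (4,3) (4,4)

Derivation:
(0,0): flips 1 -> legal
(0,2): flips 2 -> legal
(0,3): flips 1 -> legal
(1,0): flips 2 -> legal
(1,4): no bracket -> illegal
(2,5): no bracket -> illegal
(3,1): no bracket -> illegal
(3,5): no bracket -> illegal
(4,1): no bracket -> illegal
(4,2): flips 2 -> legal
(4,3): flips 3 -> legal
(4,4): flips 2 -> legal
(4,5): no bracket -> illegal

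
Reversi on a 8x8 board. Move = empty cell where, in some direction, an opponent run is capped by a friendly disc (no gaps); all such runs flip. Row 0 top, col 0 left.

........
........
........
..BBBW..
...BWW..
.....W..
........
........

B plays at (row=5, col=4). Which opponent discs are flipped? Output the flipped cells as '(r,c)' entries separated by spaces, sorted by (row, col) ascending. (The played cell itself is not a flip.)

Answer: (4,4)

Derivation:
Dir NW: first cell 'B' (not opp) -> no flip
Dir N: opp run (4,4) capped by B -> flip
Dir NE: opp run (4,5), next='.' -> no flip
Dir W: first cell '.' (not opp) -> no flip
Dir E: opp run (5,5), next='.' -> no flip
Dir SW: first cell '.' (not opp) -> no flip
Dir S: first cell '.' (not opp) -> no flip
Dir SE: first cell '.' (not opp) -> no flip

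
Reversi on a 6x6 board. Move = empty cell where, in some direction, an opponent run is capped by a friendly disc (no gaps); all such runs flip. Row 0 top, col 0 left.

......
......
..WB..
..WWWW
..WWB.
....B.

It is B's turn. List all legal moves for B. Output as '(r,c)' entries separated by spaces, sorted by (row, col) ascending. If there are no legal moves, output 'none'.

Answer: (1,1) (2,1) (2,4) (4,1) (4,5) (5,3)

Derivation:
(1,1): flips 2 -> legal
(1,2): no bracket -> illegal
(1,3): no bracket -> illegal
(2,1): flips 3 -> legal
(2,4): flips 1 -> legal
(2,5): no bracket -> illegal
(3,1): no bracket -> illegal
(4,1): flips 3 -> legal
(4,5): flips 1 -> legal
(5,1): no bracket -> illegal
(5,2): no bracket -> illegal
(5,3): flips 2 -> legal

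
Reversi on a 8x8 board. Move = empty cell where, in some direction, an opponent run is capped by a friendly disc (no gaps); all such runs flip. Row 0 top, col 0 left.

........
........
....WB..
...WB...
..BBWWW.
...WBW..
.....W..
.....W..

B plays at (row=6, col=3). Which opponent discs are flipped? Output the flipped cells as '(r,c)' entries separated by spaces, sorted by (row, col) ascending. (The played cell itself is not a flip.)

Dir NW: first cell '.' (not opp) -> no flip
Dir N: opp run (5,3) capped by B -> flip
Dir NE: first cell 'B' (not opp) -> no flip
Dir W: first cell '.' (not opp) -> no flip
Dir E: first cell '.' (not opp) -> no flip
Dir SW: first cell '.' (not opp) -> no flip
Dir S: first cell '.' (not opp) -> no flip
Dir SE: first cell '.' (not opp) -> no flip

Answer: (5,3)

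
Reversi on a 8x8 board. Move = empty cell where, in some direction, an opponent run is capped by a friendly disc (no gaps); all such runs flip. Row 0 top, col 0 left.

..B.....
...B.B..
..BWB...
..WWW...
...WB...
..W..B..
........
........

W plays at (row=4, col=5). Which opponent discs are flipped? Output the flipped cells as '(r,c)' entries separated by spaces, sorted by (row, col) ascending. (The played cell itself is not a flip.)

Answer: (4,4)

Derivation:
Dir NW: first cell 'W' (not opp) -> no flip
Dir N: first cell '.' (not opp) -> no flip
Dir NE: first cell '.' (not opp) -> no flip
Dir W: opp run (4,4) capped by W -> flip
Dir E: first cell '.' (not opp) -> no flip
Dir SW: first cell '.' (not opp) -> no flip
Dir S: opp run (5,5), next='.' -> no flip
Dir SE: first cell '.' (not opp) -> no flip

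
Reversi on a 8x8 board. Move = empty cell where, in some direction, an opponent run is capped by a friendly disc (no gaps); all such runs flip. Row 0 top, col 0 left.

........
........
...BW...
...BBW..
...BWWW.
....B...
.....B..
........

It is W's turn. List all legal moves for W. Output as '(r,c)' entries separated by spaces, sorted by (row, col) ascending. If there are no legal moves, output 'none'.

(1,2): flips 2 -> legal
(1,3): no bracket -> illegal
(1,4): no bracket -> illegal
(2,2): flips 2 -> legal
(2,5): no bracket -> illegal
(3,2): flips 2 -> legal
(4,2): flips 2 -> legal
(5,2): no bracket -> illegal
(5,3): no bracket -> illegal
(5,5): no bracket -> illegal
(5,6): no bracket -> illegal
(6,3): flips 1 -> legal
(6,4): flips 1 -> legal
(6,6): no bracket -> illegal
(7,4): no bracket -> illegal
(7,5): no bracket -> illegal
(7,6): no bracket -> illegal

Answer: (1,2) (2,2) (3,2) (4,2) (6,3) (6,4)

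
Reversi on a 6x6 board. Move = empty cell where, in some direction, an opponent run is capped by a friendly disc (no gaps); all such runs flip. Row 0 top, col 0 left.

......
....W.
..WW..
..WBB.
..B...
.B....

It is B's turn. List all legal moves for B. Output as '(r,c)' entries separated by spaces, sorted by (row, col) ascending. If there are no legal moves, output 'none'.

Answer: (1,1) (1,2) (1,3) (3,1)

Derivation:
(0,3): no bracket -> illegal
(0,4): no bracket -> illegal
(0,5): no bracket -> illegal
(1,1): flips 1 -> legal
(1,2): flips 3 -> legal
(1,3): flips 1 -> legal
(1,5): no bracket -> illegal
(2,1): no bracket -> illegal
(2,4): no bracket -> illegal
(2,5): no bracket -> illegal
(3,1): flips 1 -> legal
(4,1): no bracket -> illegal
(4,3): no bracket -> illegal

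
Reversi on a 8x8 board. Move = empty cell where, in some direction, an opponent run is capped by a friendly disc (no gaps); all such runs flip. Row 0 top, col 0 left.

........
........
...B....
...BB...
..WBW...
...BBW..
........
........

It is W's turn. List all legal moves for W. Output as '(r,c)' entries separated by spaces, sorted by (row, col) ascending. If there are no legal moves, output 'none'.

(1,2): no bracket -> illegal
(1,3): no bracket -> illegal
(1,4): no bracket -> illegal
(2,2): flips 1 -> legal
(2,4): flips 2 -> legal
(2,5): no bracket -> illegal
(3,2): no bracket -> illegal
(3,5): no bracket -> illegal
(4,5): no bracket -> illegal
(5,2): flips 2 -> legal
(6,2): flips 1 -> legal
(6,3): no bracket -> illegal
(6,4): flips 2 -> legal
(6,5): no bracket -> illegal

Answer: (2,2) (2,4) (5,2) (6,2) (6,4)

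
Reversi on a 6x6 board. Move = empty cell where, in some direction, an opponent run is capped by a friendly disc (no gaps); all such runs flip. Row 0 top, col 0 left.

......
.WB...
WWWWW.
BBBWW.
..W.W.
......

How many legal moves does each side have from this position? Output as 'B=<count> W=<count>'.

-- B to move --
(0,0): no bracket -> illegal
(0,1): flips 2 -> legal
(0,2): no bracket -> illegal
(1,0): flips 3 -> legal
(1,3): flips 1 -> legal
(1,4): flips 1 -> legal
(1,5): no bracket -> illegal
(2,5): no bracket -> illegal
(3,5): flips 2 -> legal
(4,1): no bracket -> illegal
(4,3): no bracket -> illegal
(4,5): flips 2 -> legal
(5,1): no bracket -> illegal
(5,2): flips 1 -> legal
(5,3): flips 1 -> legal
(5,4): no bracket -> illegal
(5,5): no bracket -> illegal
B mobility = 8
-- W to move --
(0,1): flips 1 -> legal
(0,2): flips 1 -> legal
(0,3): flips 1 -> legal
(1,3): flips 1 -> legal
(4,0): flips 2 -> legal
(4,1): flips 2 -> legal
(4,3): flips 1 -> legal
W mobility = 7

Answer: B=8 W=7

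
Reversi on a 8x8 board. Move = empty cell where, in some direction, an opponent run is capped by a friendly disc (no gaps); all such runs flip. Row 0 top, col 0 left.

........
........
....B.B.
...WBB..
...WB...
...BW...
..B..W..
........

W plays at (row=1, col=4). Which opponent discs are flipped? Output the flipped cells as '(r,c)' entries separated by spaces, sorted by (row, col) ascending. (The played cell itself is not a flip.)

Dir NW: first cell '.' (not opp) -> no flip
Dir N: first cell '.' (not opp) -> no flip
Dir NE: first cell '.' (not opp) -> no flip
Dir W: first cell '.' (not opp) -> no flip
Dir E: first cell '.' (not opp) -> no flip
Dir SW: first cell '.' (not opp) -> no flip
Dir S: opp run (2,4) (3,4) (4,4) capped by W -> flip
Dir SE: first cell '.' (not opp) -> no flip

Answer: (2,4) (3,4) (4,4)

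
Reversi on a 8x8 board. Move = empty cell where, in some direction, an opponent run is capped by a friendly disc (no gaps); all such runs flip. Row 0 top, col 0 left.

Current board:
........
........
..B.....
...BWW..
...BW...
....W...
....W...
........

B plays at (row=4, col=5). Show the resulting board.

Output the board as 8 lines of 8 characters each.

Place B at (4,5); scan 8 dirs for brackets.
Dir NW: opp run (3,4), next='.' -> no flip
Dir N: opp run (3,5), next='.' -> no flip
Dir NE: first cell '.' (not opp) -> no flip
Dir W: opp run (4,4) capped by B -> flip
Dir E: first cell '.' (not opp) -> no flip
Dir SW: opp run (5,4), next='.' -> no flip
Dir S: first cell '.' (not opp) -> no flip
Dir SE: first cell '.' (not opp) -> no flip
All flips: (4,4)

Answer: ........
........
..B.....
...BWW..
...BBB..
....W...
....W...
........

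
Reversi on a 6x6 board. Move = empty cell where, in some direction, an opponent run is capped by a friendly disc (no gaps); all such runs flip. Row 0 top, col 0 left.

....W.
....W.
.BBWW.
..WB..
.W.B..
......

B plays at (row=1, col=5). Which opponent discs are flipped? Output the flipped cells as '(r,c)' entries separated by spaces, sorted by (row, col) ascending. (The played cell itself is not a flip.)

Answer: (2,4)

Derivation:
Dir NW: opp run (0,4), next=edge -> no flip
Dir N: first cell '.' (not opp) -> no flip
Dir NE: edge -> no flip
Dir W: opp run (1,4), next='.' -> no flip
Dir E: edge -> no flip
Dir SW: opp run (2,4) capped by B -> flip
Dir S: first cell '.' (not opp) -> no flip
Dir SE: edge -> no flip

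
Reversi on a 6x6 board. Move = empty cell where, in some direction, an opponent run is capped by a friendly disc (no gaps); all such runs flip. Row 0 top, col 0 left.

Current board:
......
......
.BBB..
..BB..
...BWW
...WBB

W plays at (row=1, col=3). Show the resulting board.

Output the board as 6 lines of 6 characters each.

Place W at (1,3); scan 8 dirs for brackets.
Dir NW: first cell '.' (not opp) -> no flip
Dir N: first cell '.' (not opp) -> no flip
Dir NE: first cell '.' (not opp) -> no flip
Dir W: first cell '.' (not opp) -> no flip
Dir E: first cell '.' (not opp) -> no flip
Dir SW: opp run (2,2), next='.' -> no flip
Dir S: opp run (2,3) (3,3) (4,3) capped by W -> flip
Dir SE: first cell '.' (not opp) -> no flip
All flips: (2,3) (3,3) (4,3)

Answer: ......
...W..
.BBW..
..BW..
...WWW
...WBB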